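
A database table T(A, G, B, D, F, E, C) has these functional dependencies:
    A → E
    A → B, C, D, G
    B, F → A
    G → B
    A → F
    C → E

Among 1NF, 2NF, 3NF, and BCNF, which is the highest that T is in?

2NF

Candidate keys: {A}, {B, F}, {F, G}. Prime attributes: {A, B, F, G}.
G → B breaks BCNF: {G}⁺ = {B, G}, so {G} is not a superkey.
C → E has non-prime {E} on the right and a non-superkey on the left, so 3NF fails.
No non-prime attribute depends on a proper subset of any candidate key, so 2NF holds.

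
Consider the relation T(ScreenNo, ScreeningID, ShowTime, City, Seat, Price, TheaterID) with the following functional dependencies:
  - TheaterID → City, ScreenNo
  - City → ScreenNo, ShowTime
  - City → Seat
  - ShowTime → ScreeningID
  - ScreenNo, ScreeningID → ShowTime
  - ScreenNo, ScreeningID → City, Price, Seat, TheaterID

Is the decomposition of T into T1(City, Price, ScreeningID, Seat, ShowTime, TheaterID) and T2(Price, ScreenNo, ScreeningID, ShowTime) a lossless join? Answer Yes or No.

The shared attributes are {Price, ScreeningID, ShowTime} and {Price, ScreeningID, ShowTime}⁺ = {Price, ScreeningID, ShowTime}.
T1 ⊄ {Price, ScreeningID, ShowTime} and T2 ⊄ {Price, ScreeningID, ShowTime}, so the split is lossy.

No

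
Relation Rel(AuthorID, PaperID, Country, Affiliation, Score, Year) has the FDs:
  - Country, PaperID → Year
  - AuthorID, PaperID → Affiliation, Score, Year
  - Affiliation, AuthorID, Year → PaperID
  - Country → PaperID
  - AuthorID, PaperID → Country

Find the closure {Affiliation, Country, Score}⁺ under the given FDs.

Start with {Affiliation, Country, Score}.
Country → PaperID applies; add {PaperID} → now {Affiliation, Country, PaperID, Score}.
Country, PaperID → Year applies; add {Year} → now {Affiliation, Country, PaperID, Score, Year}.
No further FD applies.

{Affiliation, Country, PaperID, Score, Year}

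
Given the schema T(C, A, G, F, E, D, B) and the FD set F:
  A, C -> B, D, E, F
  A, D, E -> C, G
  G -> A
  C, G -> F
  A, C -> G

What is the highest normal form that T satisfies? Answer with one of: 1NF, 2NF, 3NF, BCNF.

Candidate keys: {A, C}, {A, D, E}, {C, G}, {D, E, G}. Prime attributes: {A, C, D, E, G}.
G -> A breaks BCNF: {G}⁺ = {A, G}, so {G} is not a superkey.
Its right-hand attributes {A} are all prime, as are those of every other non-superkey FD — the relation is in 3NF.

3NF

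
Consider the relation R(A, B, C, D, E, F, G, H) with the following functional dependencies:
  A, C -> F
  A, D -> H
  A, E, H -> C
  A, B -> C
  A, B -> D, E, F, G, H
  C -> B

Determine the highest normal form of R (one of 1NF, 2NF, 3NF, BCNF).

Candidate keys: {A, B}, {A, C}, {A, D, E}, {A, E, H}. Prime attributes: {A, B, C, D, E, H}.
A, D -> H: {A, D}⁺ = {A, D, H}, which is not all of the attributes, so the left side is not a superkey — BCNF is violated.
Since {H} ⊆ prime attributes and every other non-superkey FD also has a prime right side, the schema is in 3NF.

3NF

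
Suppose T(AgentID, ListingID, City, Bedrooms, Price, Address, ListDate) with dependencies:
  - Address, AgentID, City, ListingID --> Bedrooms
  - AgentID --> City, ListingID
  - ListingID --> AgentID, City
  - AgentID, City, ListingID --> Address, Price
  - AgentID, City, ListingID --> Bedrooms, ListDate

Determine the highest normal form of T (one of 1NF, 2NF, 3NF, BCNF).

Candidate keys: {AgentID}, {ListingID}. Prime attributes: {AgentID, ListingID}.
The left-hand side of every FD is a superkey, so BCNF is satisfied.

BCNF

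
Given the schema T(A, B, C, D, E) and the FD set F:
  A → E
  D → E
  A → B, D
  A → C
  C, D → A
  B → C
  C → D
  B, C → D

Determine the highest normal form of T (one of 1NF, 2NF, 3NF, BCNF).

2NF

Candidate keys: {A}, {B}, {C}. Prime attributes: {A, B, C}.
D → E breaks BCNF: {D}⁺ = {D, E}, so {D} is not a superkey.
D → E determines the non-prime attribute {E} from a non-superkey — 3NF is violated.
All keys have size 1, which rules out partial dependencies — 2NF is satisfied.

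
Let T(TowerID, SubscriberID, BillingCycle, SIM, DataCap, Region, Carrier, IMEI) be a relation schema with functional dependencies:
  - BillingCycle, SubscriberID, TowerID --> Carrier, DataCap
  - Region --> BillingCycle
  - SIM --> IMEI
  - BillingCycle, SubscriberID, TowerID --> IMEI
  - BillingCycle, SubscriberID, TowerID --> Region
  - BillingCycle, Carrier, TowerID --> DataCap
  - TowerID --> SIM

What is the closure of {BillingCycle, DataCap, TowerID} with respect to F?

{BillingCycle, DataCap, IMEI, SIM, TowerID}

Start with {BillingCycle, DataCap, TowerID}.
TowerID --> SIM applies; add {SIM} → now {BillingCycle, DataCap, SIM, TowerID}.
SIM --> IMEI applies; add {IMEI} → now {BillingCycle, DataCap, IMEI, SIM, TowerID}.
No further FD applies.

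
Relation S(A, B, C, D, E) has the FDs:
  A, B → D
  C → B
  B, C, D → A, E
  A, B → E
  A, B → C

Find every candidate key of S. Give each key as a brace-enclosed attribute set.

{A, B}, {A, C}, {C, D}

{A, B}⁺ = {A, B, C, D, E}, which is every attribute, so {A, B} is a candidate key.
{A, C}⁺ = {A, B, C, D, E}, which is every attribute, so {A, C} is a candidate key.
{C, D}⁺ = {A, B, C, D, E}, which is every attribute, so {C, D} is a candidate key.
No proper subset of any of these is a key, and no other minimal superkey exists.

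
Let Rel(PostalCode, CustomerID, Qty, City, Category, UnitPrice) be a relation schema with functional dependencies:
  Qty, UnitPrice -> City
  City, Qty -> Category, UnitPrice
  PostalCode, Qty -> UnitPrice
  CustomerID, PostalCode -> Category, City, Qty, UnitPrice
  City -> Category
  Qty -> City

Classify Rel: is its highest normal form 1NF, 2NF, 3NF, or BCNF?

2NF

Candidate key: {CustomerID, PostalCode}. Prime attributes: {CustomerID, PostalCode}.
For Qty, UnitPrice -> City we have {Qty, UnitPrice}⁺ = {Category, City, Qty, UnitPrice}; {Qty, UnitPrice} is not a superkey, so BCNF fails.
Qty, UnitPrice -> City determines the non-prime attribute {City} from a non-superkey — 3NF is violated.
No proper subset of a key has a non-prime attribute in its closure, so there is no partial dependency; 2NF holds.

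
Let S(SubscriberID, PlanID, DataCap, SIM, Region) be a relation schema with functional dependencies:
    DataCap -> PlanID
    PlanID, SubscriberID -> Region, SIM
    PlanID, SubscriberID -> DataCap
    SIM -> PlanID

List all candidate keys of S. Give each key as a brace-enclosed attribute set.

No FD produces {SubscriberID}, so it must be in every candidate key.
{DataCap, SubscriberID}⁺ = {DataCap, PlanID, Region, SIM, SubscriberID} — all of the relation — so {DataCap, SubscriberID} is a candidate key.
{PlanID, SubscriberID}⁺ = {DataCap, PlanID, Region, SIM, SubscriberID} — all of the relation — so {PlanID, SubscriberID} is a candidate key.
{SIM, SubscriberID}⁺ = {DataCap, PlanID, Region, SIM, SubscriberID} — all of the relation — so {SIM, SubscriberID} is a candidate key.
No proper subset of any of these is a key, and no other minimal superkey exists.

{DataCap, SubscriberID}, {PlanID, SubscriberID}, {SIM, SubscriberID}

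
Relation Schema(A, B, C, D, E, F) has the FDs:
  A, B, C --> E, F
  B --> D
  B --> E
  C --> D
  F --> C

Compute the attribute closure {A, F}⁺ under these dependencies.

Start with {A, F}.
F --> C applies; add {C} → now {A, C, F}.
C --> D applies; add {D} → now {A, C, D, F}.
No further FD applies.

{A, C, D, F}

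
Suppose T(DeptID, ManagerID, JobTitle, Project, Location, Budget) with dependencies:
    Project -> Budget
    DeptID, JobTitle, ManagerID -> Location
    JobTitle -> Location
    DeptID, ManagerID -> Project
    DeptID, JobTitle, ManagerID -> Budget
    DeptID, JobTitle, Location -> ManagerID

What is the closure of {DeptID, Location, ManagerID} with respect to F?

{Budget, DeptID, Location, ManagerID, Project}

Start with {DeptID, Location, ManagerID}.
DeptID, ManagerID -> Project applies; add {Project} → now {DeptID, Location, ManagerID, Project}.
Project -> Budget applies; add {Budget} → now {Budget, DeptID, Location, ManagerID, Project}.
No further FD applies.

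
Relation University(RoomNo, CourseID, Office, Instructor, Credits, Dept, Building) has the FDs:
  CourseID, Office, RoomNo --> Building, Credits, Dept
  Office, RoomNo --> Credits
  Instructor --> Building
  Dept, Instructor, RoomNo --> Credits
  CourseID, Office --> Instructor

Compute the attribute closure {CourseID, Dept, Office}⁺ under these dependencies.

{Building, CourseID, Dept, Instructor, Office}

Start with {CourseID, Dept, Office}.
CourseID, Office --> Instructor applies; add {Instructor} → now {CourseID, Dept, Instructor, Office}.
Instructor --> Building applies; add {Building} → now {Building, CourseID, Dept, Instructor, Office}.
No further FD applies.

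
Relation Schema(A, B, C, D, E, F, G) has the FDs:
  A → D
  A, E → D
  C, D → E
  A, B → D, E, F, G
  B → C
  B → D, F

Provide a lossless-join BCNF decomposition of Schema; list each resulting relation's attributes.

Candidate key of the original relation: {A, B}.
In {A, B, C, D, E, F, G}, {A} is not a superkey ({A}⁺ restricted to this set is {A, D}), so split on A → D into {A, D} and {A, B, C, E, F, G}.
{A, D}: every determinant is a superkey — BCNF.
In {A, B, C, E, F, G}, {B} is not a superkey ({B}⁺ restricted to this set is {B, C, E, F}), so split on B → C, E, F into {B, C, E, F} and {A, B, G}.
{B, C, E, F}: every determinant is a superkey — BCNF.
{A, B, G}: every determinant is a superkey — BCNF.

{A, B, G}; {A, D}; {B, C, E, F}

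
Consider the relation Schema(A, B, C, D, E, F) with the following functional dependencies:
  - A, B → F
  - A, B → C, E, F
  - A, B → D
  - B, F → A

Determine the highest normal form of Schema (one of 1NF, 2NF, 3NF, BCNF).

BCNF

Candidate keys: {A, B}, {B, F}. Prime attributes: {A, B, F}.
Every FD has a superkey on the left, so the relation is in BCNF.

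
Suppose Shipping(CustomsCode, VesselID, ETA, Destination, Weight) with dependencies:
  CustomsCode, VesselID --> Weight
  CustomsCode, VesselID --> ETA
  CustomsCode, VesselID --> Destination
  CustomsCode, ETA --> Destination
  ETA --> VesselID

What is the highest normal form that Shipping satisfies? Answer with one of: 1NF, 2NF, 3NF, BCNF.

3NF

Candidate keys: {CustomsCode, ETA}, {CustomsCode, VesselID}. Prime attributes: {CustomsCode, ETA, VesselID}.
ETA --> VesselID: {ETA}⁺ = {ETA, VesselID}, which is not all of the attributes, so the left side is not a superkey — BCNF is violated.
Since {VesselID} ⊆ prime attributes and every other non-superkey FD also has a prime right side, the schema is in 3NF.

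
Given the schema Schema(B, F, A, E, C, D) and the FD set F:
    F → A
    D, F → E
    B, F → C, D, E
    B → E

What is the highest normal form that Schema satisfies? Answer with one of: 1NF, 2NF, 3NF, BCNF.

1NF

Candidate key: {B, F}. Prime attributes: {B, F}.
F → A breaks BCNF: {F}⁺ = {A, F}, so {F} is not a superkey.
F → A has non-prime {A} on the right and a non-superkey on the left, so 3NF fails.
{B} is a proper subset of the key {B, F}, and {B}⁺ contains the non-prime attribute {E} — a partial dependency, so 2NF is violated.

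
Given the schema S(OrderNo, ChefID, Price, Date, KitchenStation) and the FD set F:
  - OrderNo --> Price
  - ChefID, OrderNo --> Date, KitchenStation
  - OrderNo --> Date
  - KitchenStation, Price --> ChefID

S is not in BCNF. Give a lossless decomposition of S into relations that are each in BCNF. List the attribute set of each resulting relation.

{ChefID, KitchenStation, OrderNo}; {Date, OrderNo, Price}

Candidate keys of the original relation: {ChefID, OrderNo}, {KitchenStation, OrderNo}.
Within {ChefID, Date, KitchenStation, OrderNo, Price}: {OrderNo}⁺ ∩ {ChefID, Date, KitchenStation, OrderNo, Price} = {Date, OrderNo, Price}, not the whole set, so OrderNo --> Date, Price violates BCNF; decompose into {Date, OrderNo, Price} and {ChefID, KitchenStation, OrderNo}.
{Date, OrderNo, Price}: every determinant is a superkey — BCNF.
{ChefID, KitchenStation, OrderNo}: every determinant is a superkey — BCNF.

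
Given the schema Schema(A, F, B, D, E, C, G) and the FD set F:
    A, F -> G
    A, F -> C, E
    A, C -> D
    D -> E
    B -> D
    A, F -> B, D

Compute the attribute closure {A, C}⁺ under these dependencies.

Start with {A, C}.
A, C -> D applies; add {D} → now {A, C, D}.
D -> E applies; add {E} → now {A, C, D, E}.
No further FD applies.

{A, C, D, E}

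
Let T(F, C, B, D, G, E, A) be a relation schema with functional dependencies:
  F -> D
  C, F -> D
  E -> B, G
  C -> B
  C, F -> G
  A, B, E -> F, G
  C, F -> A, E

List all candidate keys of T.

No FD produces {C}, so it must be in every candidate key.
Closure of {C, F} is {A, B, C, D, E, F, G}, the whole schema; {C, F} is a candidate key.
Closure of {A, C, E} is {A, B, C, D, E, F, G}, the whole schema; {A, C, E} is a candidate key.
Any other superkey properly contains one of these, so there are no further candidate keys.

{A, C, E}, {C, F}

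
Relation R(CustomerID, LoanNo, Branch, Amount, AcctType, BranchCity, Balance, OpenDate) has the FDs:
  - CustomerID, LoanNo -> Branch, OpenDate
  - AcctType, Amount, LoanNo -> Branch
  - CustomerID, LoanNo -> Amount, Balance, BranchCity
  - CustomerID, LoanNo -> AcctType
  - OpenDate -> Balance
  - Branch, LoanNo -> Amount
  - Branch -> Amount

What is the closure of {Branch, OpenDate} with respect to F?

{Amount, Balance, Branch, OpenDate}

Start with {Branch, OpenDate}.
OpenDate -> Balance applies; add {Balance} → now {Balance, Branch, OpenDate}.
Branch -> Amount applies; add {Amount} → now {Amount, Balance, Branch, OpenDate}.
No further FD applies.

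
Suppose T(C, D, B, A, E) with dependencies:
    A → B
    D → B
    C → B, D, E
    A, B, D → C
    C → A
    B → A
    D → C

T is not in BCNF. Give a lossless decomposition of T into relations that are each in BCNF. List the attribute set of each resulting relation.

Candidate keys of the original relation: {C}, {D}.
{A, B, C, D, E}: {A} determines {A, B} here but is not a superkey — split on A → B, giving {A, B} and {A, C, D, E}.
{A, B} is in BCNF.
{A, C, D, E} is in BCNF.

{A, B}; {A, C, D, E}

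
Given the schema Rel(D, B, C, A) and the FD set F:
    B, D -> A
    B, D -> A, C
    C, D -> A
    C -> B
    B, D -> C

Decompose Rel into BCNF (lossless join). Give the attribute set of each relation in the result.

Candidate keys of the original relation: {B, D}, {C, D}.
Within {A, B, C, D}: {C}⁺ ∩ {A, B, C, D} = {B, C}, not the whole set, so C -> B violates BCNF; decompose into {B, C} and {A, C, D}.
{B, C}: every determinant is a superkey — BCNF.
{A, C, D}: every determinant is a superkey — BCNF.

{A, C, D}; {B, C}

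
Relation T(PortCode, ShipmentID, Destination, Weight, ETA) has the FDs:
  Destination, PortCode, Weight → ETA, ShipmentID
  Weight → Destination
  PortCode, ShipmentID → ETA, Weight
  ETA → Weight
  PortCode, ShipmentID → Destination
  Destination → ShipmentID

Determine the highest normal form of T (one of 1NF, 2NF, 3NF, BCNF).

Candidate keys: {Destination, PortCode}, {ETA, PortCode}, {PortCode, ShipmentID}, {PortCode, Weight}. Prime attributes: {Destination, ETA, PortCode, ShipmentID, Weight}.
Weight → Destination breaks BCNF: {Weight}⁺ = {Destination, ShipmentID, Weight}, so {Weight} is not a superkey.
Since {Destination} ⊆ prime attributes and every other non-superkey FD also has a prime right side, the schema is in 3NF.

3NF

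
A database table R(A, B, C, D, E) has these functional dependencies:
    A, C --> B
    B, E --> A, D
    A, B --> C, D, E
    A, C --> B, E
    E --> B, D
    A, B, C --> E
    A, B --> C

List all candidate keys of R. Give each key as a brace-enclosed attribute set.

{A, B}, {A, C}, {E}

{E} is a candidate key since {E}⁺ = {A, B, C, D, E} covers every attribute.
{A, B} is a candidate key since {A, B}⁺ = {A, B, C, D, E} covers every attribute.
{A, C} is a candidate key since {A, C}⁺ = {A, B, C, D, E} covers every attribute.
These are minimal and exhaustive — every other superkey contains one of them.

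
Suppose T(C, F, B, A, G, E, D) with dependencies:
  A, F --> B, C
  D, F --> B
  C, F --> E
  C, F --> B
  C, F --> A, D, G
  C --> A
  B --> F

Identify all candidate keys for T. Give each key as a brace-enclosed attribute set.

{A, B}, {A, F}, {B, C}, {C, F}

{A, B}⁺ = {A, B, C, D, E, F, G} — all of the relation — so {A, B} is a candidate key.
{A, F}⁺ = {A, B, C, D, E, F, G} — all of the relation — so {A, F} is a candidate key.
{B, C}⁺ = {A, B, C, D, E, F, G} — all of the relation — so {B, C} is a candidate key.
{C, F}⁺ = {A, B, C, D, E, F, G} — all of the relation — so {C, F} is a candidate key.
These are minimal and exhaustive — every other superkey contains one of them.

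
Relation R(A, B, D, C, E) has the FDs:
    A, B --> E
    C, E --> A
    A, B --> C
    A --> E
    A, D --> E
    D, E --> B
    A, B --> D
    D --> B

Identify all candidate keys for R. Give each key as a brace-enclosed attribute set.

Closure of {A, B} is {A, B, C, D, E}, the whole schema; {A, B} is a candidate key.
Closure of {A, D} is {A, B, C, D, E}, the whole schema; {A, D} is a candidate key.
Closure of {B, C, E} is {A, B, C, D, E}, the whole schema; {B, C, E} is a candidate key.
Closure of {C, D, E} is {A, B, C, D, E}, the whole schema; {C, D, E} is a candidate key.
These are minimal and exhaustive — every other superkey contains one of them.

{A, B}, {A, D}, {B, C, E}, {C, D, E}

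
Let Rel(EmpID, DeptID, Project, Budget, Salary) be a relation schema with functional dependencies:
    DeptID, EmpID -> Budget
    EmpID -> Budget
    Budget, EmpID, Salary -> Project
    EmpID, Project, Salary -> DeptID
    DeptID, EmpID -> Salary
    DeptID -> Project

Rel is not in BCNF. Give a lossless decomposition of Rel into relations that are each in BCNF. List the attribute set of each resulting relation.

{Budget, EmpID}; {DeptID, EmpID, Salary}; {DeptID, Project}

Candidate keys of the original relation: {DeptID, EmpID}, {EmpID, Salary}.
Within {Budget, DeptID, EmpID, Project, Salary}: {EmpID}⁺ ∩ {Budget, DeptID, EmpID, Project, Salary} = {Budget, EmpID}, not the whole set, so EmpID -> Budget violates BCNF; decompose into {Budget, EmpID} and {DeptID, EmpID, Project, Salary}.
{Budget, EmpID} has no BCNF violation.
Within {DeptID, EmpID, Project, Salary}: {DeptID}⁺ ∩ {DeptID, EmpID, Project, Salary} = {DeptID, Project}, not the whole set, so DeptID -> Project violates BCNF; decompose into {DeptID, Project} and {DeptID, EmpID, Salary}.
{DeptID, Project} has no BCNF violation.
{DeptID, EmpID, Salary} has no BCNF violation.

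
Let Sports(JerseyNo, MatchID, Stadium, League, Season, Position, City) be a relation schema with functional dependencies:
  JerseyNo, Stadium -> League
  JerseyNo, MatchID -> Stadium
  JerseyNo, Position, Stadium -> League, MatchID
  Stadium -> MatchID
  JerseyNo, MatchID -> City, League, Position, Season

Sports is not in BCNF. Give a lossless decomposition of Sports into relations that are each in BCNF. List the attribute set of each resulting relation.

{City, JerseyNo, League, Position, Season, Stadium}; {MatchID, Stadium}

Candidate keys of the original relation: {JerseyNo, MatchID}, {JerseyNo, Stadium}.
{City, JerseyNo, League, MatchID, Position, Season, Stadium}: {Stadium} determines {MatchID, Stadium} here but is not a superkey — split on Stadium -> MatchID, giving {MatchID, Stadium} and {City, JerseyNo, League, Position, Season, Stadium}.
{MatchID, Stadium} has no BCNF violation.
{City, JerseyNo, League, Position, Season, Stadium} has no BCNF violation.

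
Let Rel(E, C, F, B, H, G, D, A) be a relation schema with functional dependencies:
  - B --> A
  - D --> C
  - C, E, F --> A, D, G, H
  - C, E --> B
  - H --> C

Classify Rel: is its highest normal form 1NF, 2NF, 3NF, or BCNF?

1NF

Candidate keys: {C, E, F}, {D, E, F}, {E, F, H}. Prime attributes: {C, D, E, F, H}.
For B --> A we have {B}⁺ = {A, B}; {B} is not a superkey, so BCNF fails.
B --> A has non-prime {A} on the right and a non-superkey on the left, so 3NF fails.
{C, E} is a proper subset of the key {C, E, F}, and {C, E}⁺ contains the non-prime attributes {A, B} — a partial dependency, so 2NF is violated.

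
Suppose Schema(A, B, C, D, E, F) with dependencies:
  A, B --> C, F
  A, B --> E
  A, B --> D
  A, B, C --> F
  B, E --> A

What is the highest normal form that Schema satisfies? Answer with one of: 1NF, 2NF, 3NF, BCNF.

Candidate keys: {A, B}, {B, E}. Prime attributes: {A, B, E}.
Every FD has a superkey on the left, so the relation is in BCNF.

BCNF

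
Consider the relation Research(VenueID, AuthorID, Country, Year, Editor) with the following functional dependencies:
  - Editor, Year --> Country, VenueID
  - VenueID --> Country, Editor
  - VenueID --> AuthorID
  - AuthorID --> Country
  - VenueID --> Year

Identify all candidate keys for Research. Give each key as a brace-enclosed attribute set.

{Editor, Year}, {VenueID}

Closure of {VenueID} is {AuthorID, Country, Editor, VenueID, Year}, the whole schema; {VenueID} is a candidate key.
Closure of {Editor, Year} is {AuthorID, Country, Editor, VenueID, Year}, the whole schema; {Editor, Year} is a candidate key.
These are minimal and exhaustive — every other superkey contains one of them.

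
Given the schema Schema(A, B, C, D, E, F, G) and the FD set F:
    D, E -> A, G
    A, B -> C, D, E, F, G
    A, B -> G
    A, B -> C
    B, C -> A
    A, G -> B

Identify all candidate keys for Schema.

{A, B}⁺ = {A, B, C, D, E, F, G} — all of the relation — so {A, B} is a candidate key.
{A, G}⁺ = {A, B, C, D, E, F, G} — all of the relation — so {A, G} is a candidate key.
{B, C}⁺ = {A, B, C, D, E, F, G} — all of the relation — so {B, C} is a candidate key.
{D, E}⁺ = {A, B, C, D, E, F, G} — all of the relation — so {D, E} is a candidate key.
No proper subset of any of these is a key, and no other minimal superkey exists.

{A, B}, {A, G}, {B, C}, {D, E}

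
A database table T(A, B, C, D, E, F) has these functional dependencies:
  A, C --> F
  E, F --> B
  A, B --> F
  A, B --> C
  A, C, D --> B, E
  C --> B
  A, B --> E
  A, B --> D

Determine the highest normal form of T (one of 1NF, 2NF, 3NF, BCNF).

3NF

Candidate keys: {A, B}, {A, C}, {A, E, F}. Prime attributes: {A, B, C, E, F}.
For E, F --> B we have {E, F}⁺ = {B, E, F}; {E, F} is not a superkey, so BCNF fails.
Since {B} ⊆ prime attributes and every other non-superkey FD also has a prime right side, the schema is in 3NF.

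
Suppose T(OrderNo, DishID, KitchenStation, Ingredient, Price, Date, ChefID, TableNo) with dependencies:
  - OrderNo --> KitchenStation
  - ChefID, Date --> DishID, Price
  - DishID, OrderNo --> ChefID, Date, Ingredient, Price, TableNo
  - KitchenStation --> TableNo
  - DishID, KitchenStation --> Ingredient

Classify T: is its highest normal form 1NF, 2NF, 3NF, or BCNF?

1NF

Candidate keys: {ChefID, Date, OrderNo}, {DishID, OrderNo}. Prime attributes: {ChefID, Date, DishID, OrderNo}.
For OrderNo --> KitchenStation we have {OrderNo}⁺ = {KitchenStation, OrderNo, TableNo}; {OrderNo} is not a superkey, so BCNF fails.
OrderNo --> KitchenStation has non-prime {KitchenStation} on the right and a non-superkey on the left, so 3NF fails.
Since {OrderNo} ⊂ {DishID, OrderNo} and {OrderNo}⁺ ⊇ {KitchenStation, TableNo} with {KitchenStation, TableNo} non-prime, there is a partial dependency; 2NF fails.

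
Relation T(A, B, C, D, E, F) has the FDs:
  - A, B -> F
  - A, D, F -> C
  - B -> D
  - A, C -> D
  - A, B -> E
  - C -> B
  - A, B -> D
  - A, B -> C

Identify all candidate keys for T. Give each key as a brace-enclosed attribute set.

{A, B}, {A, C}, {A, D, F}

Attributes never on any right-hand side: {A} — every candidate key must contain it.
Closure of {A, B} is {A, B, C, D, E, F}, the whole schema; {A, B} is a candidate key.
Closure of {A, C} is {A, B, C, D, E, F}, the whole schema; {A, C} is a candidate key.
Closure of {A, D, F} is {A, B, C, D, E, F}, the whole schema; {A, D, F} is a candidate key.
Any other superkey properly contains one of these, so there are no further candidate keys.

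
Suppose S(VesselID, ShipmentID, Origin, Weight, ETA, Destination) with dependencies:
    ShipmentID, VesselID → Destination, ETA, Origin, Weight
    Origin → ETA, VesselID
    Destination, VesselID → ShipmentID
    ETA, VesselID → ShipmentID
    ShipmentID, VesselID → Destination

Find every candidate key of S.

{Origin} is a candidate key since {Origin}⁺ = {Destination, ETA, Origin, ShipmentID, VesselID, Weight} covers every attribute.
{Destination, VesselID} is a candidate key since {Destination, VesselID}⁺ = {Destination, ETA, Origin, ShipmentID, VesselID, Weight} covers every attribute.
{ETA, VesselID} is a candidate key since {ETA, VesselID}⁺ = {Destination, ETA, Origin, ShipmentID, VesselID, Weight} covers every attribute.
{ShipmentID, VesselID} is a candidate key since {ShipmentID, VesselID}⁺ = {Destination, ETA, Origin, ShipmentID, VesselID, Weight} covers every attribute.
Any other superkey properly contains one of these, so there are no further candidate keys.

{Destination, VesselID}, {ETA, VesselID}, {Origin}, {ShipmentID, VesselID}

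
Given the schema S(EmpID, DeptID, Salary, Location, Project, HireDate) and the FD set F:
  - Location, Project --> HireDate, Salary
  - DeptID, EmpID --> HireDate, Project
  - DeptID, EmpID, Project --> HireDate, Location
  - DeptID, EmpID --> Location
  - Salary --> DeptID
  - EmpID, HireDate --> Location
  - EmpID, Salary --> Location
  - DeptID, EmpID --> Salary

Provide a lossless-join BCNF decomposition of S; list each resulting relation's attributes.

{DeptID, Salary}; {EmpID, Location, Project}; {HireDate, Location, Project, Salary}

Candidate keys of the original relation: {DeptID, EmpID}, {EmpID, HireDate, Project}, {EmpID, Location, Project}, {EmpID, Salary}.
In {DeptID, EmpID, HireDate, Location, Project, Salary}, {Location, Project} is not a superkey ({Location, Project}⁺ restricted to this set is {DeptID, HireDate, Location, Project, Salary}), so split on Location, Project --> DeptID, HireDate, Salary into {DeptID, HireDate, Location, Project, Salary} and {EmpID, Location, Project}.
In {DeptID, HireDate, Location, Project, Salary}, {Salary} is not a superkey ({Salary}⁺ restricted to this set is {DeptID, Salary}), so split on Salary --> DeptID into {DeptID, Salary} and {HireDate, Location, Project, Salary}.
{DeptID, Salary}: every determinant is a superkey — BCNF.
{HireDate, Location, Project, Salary}: every determinant is a superkey — BCNF.
{EmpID, Location, Project}: every determinant is a superkey — BCNF.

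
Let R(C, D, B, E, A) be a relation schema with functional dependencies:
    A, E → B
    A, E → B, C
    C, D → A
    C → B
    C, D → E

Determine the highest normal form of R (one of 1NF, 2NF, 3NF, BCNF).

1NF

Candidate keys: {A, D, E}, {C, D}. Prime attributes: {A, C, D, E}.
A, E → B: {A, E}⁺ = {A, B, C, E}, which is not all of the attributes, so the left side is not a superkey — BCNF is violated.
A, E → B determines the non-prime attribute {B} from a non-superkey — 3NF is violated.
Since {C} ⊂ {C, D} and {C}⁺ ⊇ {B} with {B} non-prime, there is a partial dependency; 2NF fails.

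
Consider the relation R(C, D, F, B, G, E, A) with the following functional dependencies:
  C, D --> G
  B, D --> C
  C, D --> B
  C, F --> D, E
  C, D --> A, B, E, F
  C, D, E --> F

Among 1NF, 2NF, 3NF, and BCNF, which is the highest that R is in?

BCNF

Candidate keys: {B, D}, {C, D}, {C, F}. Prime attributes: {B, C, D, F}.
Every FD has a superkey on the left, so the relation is in BCNF.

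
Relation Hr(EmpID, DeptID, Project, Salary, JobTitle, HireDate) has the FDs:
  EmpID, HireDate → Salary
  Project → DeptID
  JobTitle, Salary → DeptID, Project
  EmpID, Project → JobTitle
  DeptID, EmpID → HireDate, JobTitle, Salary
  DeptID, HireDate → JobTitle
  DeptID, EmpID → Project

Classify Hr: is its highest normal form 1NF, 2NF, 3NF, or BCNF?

Candidate keys: {DeptID, EmpID}, {EmpID, HireDate, JobTitle}, {EmpID, JobTitle, Salary}, {EmpID, Project}. Prime attributes: {DeptID, EmpID, HireDate, JobTitle, Project, Salary}.
EmpID, HireDate → Salary breaks BCNF: {EmpID, HireDate}⁺ = {EmpID, HireDate, Salary}, so {EmpID, HireDate} is not a superkey.
But every attribute on its right side ({Salary}) is prime, and the same holds for every other non-superkey FD, so 3NF still holds.

3NF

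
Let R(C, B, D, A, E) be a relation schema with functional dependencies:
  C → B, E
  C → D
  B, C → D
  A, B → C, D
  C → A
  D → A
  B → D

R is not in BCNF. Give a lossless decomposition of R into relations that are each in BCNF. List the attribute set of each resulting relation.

Candidate keys of the original relation: {B}, {C}.
Within {A, B, C, D, E}: {D}⁺ ∩ {A, B, C, D, E} = {A, D}, not the whole set, so D → A violates BCNF; decompose into {A, D} and {B, C, D, E}.
{A, D} is in BCNF.
{B, C, D, E} is in BCNF.

{A, D}; {B, C, D, E}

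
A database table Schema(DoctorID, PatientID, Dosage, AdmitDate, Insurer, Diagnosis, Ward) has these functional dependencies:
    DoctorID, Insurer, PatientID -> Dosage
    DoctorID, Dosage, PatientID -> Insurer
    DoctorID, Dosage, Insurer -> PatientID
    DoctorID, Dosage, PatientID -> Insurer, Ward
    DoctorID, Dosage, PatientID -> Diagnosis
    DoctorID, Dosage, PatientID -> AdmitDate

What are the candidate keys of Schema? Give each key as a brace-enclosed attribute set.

Attributes never on any right-hand side: {DoctorID} — every candidate key must contain it.
{DoctorID, Dosage, Insurer}⁺ = {AdmitDate, Diagnosis, DoctorID, Dosage, Insurer, PatientID, Ward}, which is every attribute, so {DoctorID, Dosage, Insurer} is a candidate key.
{DoctorID, Dosage, PatientID}⁺ = {AdmitDate, Diagnosis, DoctorID, Dosage, Insurer, PatientID, Ward}, which is every attribute, so {DoctorID, Dosage, PatientID} is a candidate key.
{DoctorID, Insurer, PatientID}⁺ = {AdmitDate, Diagnosis, DoctorID, Dosage, Insurer, PatientID, Ward}, which is every attribute, so {DoctorID, Insurer, PatientID} is a candidate key.
Any other superkey properly contains one of these, so there are no further candidate keys.

{DoctorID, Dosage, Insurer}, {DoctorID, Dosage, PatientID}, {DoctorID, Insurer, PatientID}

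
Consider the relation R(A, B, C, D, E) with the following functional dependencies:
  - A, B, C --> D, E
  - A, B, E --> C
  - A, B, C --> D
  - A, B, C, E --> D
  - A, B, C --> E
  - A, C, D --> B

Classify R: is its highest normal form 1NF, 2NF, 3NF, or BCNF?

BCNF

Candidate keys: {A, B, C}, {A, B, E}, {A, C, D}. Prime attributes: {A, B, C, D, E}.
Every FD has a superkey on the left, so the relation is in BCNF.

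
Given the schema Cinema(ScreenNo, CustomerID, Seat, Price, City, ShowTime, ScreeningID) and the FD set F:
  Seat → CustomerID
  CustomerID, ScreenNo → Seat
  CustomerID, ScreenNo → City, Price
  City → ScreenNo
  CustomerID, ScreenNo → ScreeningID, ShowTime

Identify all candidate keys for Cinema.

{City, CustomerID} is a candidate key since {City, CustomerID}⁺ = {City, CustomerID, Price, ScreenNo, ScreeningID, Seat, ShowTime} covers every attribute.
{City, Seat} is a candidate key since {City, Seat}⁺ = {City, CustomerID, Price, ScreenNo, ScreeningID, Seat, ShowTime} covers every attribute.
{CustomerID, ScreenNo} is a candidate key since {CustomerID, ScreenNo}⁺ = {City, CustomerID, Price, ScreenNo, ScreeningID, Seat, ShowTime} covers every attribute.
{ScreenNo, Seat} is a candidate key since {ScreenNo, Seat}⁺ = {City, CustomerID, Price, ScreenNo, ScreeningID, Seat, ShowTime} covers every attribute.
These are minimal and exhaustive — every other superkey contains one of them.

{City, CustomerID}, {City, Seat}, {CustomerID, ScreenNo}, {ScreenNo, Seat}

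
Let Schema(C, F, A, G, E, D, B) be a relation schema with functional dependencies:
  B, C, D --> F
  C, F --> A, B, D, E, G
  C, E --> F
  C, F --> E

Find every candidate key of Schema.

Attributes never on any right-hand side: {C} — every candidate key must contain it.
{C, E}⁺ = {A, B, C, D, E, F, G}, which is every attribute, so {C, E} is a candidate key.
{C, F}⁺ = {A, B, C, D, E, F, G}, which is every attribute, so {C, F} is a candidate key.
{B, C, D}⁺ = {A, B, C, D, E, F, G}, which is every attribute, so {B, C, D} is a candidate key.
These are minimal and exhaustive — every other superkey contains one of them.

{B, C, D}, {C, E}, {C, F}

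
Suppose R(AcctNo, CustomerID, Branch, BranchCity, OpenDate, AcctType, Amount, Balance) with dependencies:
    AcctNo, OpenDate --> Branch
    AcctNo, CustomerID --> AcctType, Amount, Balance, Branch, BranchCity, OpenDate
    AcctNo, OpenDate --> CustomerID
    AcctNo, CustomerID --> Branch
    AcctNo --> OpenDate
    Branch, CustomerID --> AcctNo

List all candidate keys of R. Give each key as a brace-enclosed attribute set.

{AcctNo}, {Branch, CustomerID}

Closure of {AcctNo} is {AcctNo, AcctType, Amount, Balance, Branch, BranchCity, CustomerID, OpenDate}, the whole schema; {AcctNo} is a candidate key.
Closure of {Branch, CustomerID} is {AcctNo, AcctType, Amount, Balance, Branch, BranchCity, CustomerID, OpenDate}, the whole schema; {Branch, CustomerID} is a candidate key.
These are minimal and exhaustive — every other superkey contains one of them.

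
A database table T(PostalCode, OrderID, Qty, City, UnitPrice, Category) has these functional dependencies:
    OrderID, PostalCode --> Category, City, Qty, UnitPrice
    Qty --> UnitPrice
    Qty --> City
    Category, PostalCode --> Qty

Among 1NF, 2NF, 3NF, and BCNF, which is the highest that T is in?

2NF

Candidate key: {OrderID, PostalCode}. Prime attributes: {OrderID, PostalCode}.
For Qty --> UnitPrice we have {Qty}⁺ = {City, Qty, UnitPrice}; {Qty} is not a superkey, so BCNF fails.
Because {UnitPrice} is non-prime and the left side of Qty --> UnitPrice is not a superkey, the relation is not in 3NF.
Checking every proper subset of each key, none determines a non-prime attribute — 2NF is satisfied.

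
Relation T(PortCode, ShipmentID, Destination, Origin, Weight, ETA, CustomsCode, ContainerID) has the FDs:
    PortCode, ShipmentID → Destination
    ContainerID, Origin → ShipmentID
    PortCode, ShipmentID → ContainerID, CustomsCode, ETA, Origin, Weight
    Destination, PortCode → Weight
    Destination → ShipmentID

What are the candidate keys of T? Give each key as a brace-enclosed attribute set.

{ContainerID, Origin, PortCode}, {Destination, PortCode}, {PortCode, ShipmentID}

No FD produces {PortCode}, so it must be in every candidate key.
Closure of {Destination, PortCode} is {ContainerID, CustomsCode, Destination, ETA, Origin, PortCode, ShipmentID, Weight}, the whole schema; {Destination, PortCode} is a candidate key.
Closure of {PortCode, ShipmentID} is {ContainerID, CustomsCode, Destination, ETA, Origin, PortCode, ShipmentID, Weight}, the whole schema; {PortCode, ShipmentID} is a candidate key.
Closure of {ContainerID, Origin, PortCode} is {ContainerID, CustomsCode, Destination, ETA, Origin, PortCode, ShipmentID, Weight}, the whole schema; {ContainerID, Origin, PortCode} is a candidate key.
No proper subset of any of these is a key, and no other minimal superkey exists.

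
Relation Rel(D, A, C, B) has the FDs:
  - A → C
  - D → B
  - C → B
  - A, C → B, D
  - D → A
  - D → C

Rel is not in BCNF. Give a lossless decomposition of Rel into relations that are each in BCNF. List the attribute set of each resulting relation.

Candidate keys of the original relation: {A}, {D}.
{A, B, C, D}: {C} determines {B, C} here but is not a superkey — split on C → B, giving {B, C} and {A, C, D}.
{B, C} has no BCNF violation.
{A, C, D} has no BCNF violation.

{A, C, D}; {B, C}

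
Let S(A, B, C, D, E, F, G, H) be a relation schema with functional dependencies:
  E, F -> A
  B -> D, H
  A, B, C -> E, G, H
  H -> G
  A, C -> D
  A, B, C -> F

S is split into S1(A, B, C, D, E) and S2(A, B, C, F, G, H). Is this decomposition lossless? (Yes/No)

Yes

Common attributes: {A, B, C}; their closure is {A, B, C, D, E, F, G, H}.
S1 is contained in that closure, so S1 ∩ S2 -> S1 holds and the join is lossless.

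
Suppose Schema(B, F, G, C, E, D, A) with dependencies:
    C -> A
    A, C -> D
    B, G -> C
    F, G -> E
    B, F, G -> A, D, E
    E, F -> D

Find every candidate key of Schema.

{B, F, G}

{B, F, G} never appear on the right of any FD, so every key must include all of them.
{B, F, G}⁺ = {A, B, C, D, E, F, G}, which is every attribute, so {B, F, G} is a candidate key.
No smaller or unrelated set reaches every attribute, so there are no other keys.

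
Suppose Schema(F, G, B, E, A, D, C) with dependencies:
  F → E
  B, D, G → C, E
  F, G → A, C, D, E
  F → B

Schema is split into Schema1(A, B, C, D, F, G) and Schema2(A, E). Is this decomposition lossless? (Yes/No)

No

Common attributes: {A}; their closure is {A}.
The closure covers neither Schema1 nor Schema2 entirely; the join is not lossless.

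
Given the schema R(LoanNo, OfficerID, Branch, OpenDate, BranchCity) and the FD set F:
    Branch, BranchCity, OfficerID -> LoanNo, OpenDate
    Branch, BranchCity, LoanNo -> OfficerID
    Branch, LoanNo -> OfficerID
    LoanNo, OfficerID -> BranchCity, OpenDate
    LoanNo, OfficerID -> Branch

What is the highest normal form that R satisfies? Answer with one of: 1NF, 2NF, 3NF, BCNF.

Candidate keys: {Branch, BranchCity, OfficerID}, {Branch, LoanNo}, {LoanNo, OfficerID}. Prime attributes: {Branch, BranchCity, LoanNo, OfficerID}.
The left-hand side of every FD is a superkey, so BCNF is satisfied.

BCNF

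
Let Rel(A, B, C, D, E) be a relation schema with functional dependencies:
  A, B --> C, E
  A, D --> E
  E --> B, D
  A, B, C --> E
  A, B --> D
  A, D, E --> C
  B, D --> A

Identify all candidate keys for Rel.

{E} is a candidate key since {E}⁺ = {A, B, C, D, E} covers every attribute.
{A, B} is a candidate key since {A, B}⁺ = {A, B, C, D, E} covers every attribute.
{A, D} is a candidate key since {A, D}⁺ = {A, B, C, D, E} covers every attribute.
{B, D} is a candidate key since {B, D}⁺ = {A, B, C, D, E} covers every attribute.
These are minimal and exhaustive — every other superkey contains one of them.

{A, B}, {A, D}, {B, D}, {E}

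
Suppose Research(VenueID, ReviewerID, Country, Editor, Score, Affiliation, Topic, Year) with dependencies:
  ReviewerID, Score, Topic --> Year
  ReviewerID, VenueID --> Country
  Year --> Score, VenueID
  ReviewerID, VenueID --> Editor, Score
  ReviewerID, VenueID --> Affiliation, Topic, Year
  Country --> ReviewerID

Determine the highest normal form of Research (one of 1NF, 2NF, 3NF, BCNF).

3NF

Candidate keys: {Country, Score, Topic}, {Country, VenueID}, {Country, Year}, {ReviewerID, Score, Topic}, {ReviewerID, VenueID}, {ReviewerID, Year}. Prime attributes: {Country, ReviewerID, Score, Topic, VenueID, Year}.
Year --> Score, VenueID breaks BCNF: {Year}⁺ = {Score, VenueID, Year}, so {Year} is not a superkey.
Its right-hand attributes {Score, VenueID} are all prime, as are those of every other non-superkey FD — the relation is in 3NF.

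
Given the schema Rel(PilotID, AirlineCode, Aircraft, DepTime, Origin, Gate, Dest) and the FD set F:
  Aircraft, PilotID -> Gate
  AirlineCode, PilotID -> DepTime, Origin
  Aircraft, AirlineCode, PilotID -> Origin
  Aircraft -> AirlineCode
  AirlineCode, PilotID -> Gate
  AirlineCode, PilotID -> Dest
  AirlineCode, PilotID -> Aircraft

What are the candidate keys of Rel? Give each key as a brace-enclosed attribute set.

{PilotID} never appears on the right of any FD, so every key must include it.
Closure of {Aircraft, PilotID} is {Aircraft, AirlineCode, DepTime, Dest, Gate, Origin, PilotID}, the whole schema; {Aircraft, PilotID} is a candidate key.
Closure of {AirlineCode, PilotID} is {Aircraft, AirlineCode, DepTime, Dest, Gate, Origin, PilotID}, the whole schema; {AirlineCode, PilotID} is a candidate key.
Any other superkey properly contains one of these, so there are no further candidate keys.

{Aircraft, PilotID}, {AirlineCode, PilotID}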